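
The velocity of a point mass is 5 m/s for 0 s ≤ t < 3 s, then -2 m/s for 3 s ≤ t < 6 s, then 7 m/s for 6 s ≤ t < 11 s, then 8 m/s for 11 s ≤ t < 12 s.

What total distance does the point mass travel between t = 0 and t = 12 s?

Distance (not displacement) is the total path length: add the absolute areas under v-t.
0–3 s: |5| × 3 = 15 m
3–6 s: |-2| × 3 = 6 m
6–11 s: |7| × 5 = 35 m
11–12 s: |8| × 1 = 8 m
Total distance = 64 m

64 m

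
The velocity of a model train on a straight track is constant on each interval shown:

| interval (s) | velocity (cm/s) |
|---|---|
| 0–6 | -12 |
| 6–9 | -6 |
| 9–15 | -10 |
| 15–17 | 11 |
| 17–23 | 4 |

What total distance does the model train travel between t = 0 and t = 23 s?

Distance (not displacement) is the total path length: add the absolute areas under v-t.
0–6 s: |-12| × 6 = 72 cm
6–9 s: |-6| × 3 = 18 cm
9–15 s: |-10| × 6 = 60 cm
15–17 s: |11| × 2 = 22 cm
17–23 s: |4| × 6 = 24 cm
Total distance = 196 cm

196 cm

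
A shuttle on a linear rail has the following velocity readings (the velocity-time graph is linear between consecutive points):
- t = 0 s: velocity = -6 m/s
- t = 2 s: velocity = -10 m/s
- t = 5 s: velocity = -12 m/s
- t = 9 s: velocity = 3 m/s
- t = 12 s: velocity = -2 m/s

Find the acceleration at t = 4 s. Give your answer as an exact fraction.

Acceleration is the slope of the v-t graph on 2–5 s: (-12 − -10)/(5 − 2) = -2/3 m/s².

-2/3 m/s²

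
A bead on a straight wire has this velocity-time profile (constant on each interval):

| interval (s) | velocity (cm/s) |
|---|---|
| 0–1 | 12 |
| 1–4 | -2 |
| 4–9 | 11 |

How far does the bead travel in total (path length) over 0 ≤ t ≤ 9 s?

73 cm

Distance (not displacement) is the total path length: add the absolute areas under v-t.
0–1 s: |12| × 1 = 12 cm
1–4 s: |-2| × 3 = 6 cm
4–9 s: |11| × 5 = 55 cm
Total distance = 73 cm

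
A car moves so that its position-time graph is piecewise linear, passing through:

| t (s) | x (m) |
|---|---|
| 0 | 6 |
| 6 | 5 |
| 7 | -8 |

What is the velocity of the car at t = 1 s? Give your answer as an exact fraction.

-1/6 m/s

Velocity is the slope of the x-t graph on 0–6 s: (5 − 6)/(6 − 0) = -1/6 m/s.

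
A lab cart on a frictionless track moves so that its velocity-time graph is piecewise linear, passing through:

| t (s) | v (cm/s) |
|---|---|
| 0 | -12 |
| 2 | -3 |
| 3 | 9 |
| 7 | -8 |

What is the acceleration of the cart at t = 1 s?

Acceleration is the slope of the v-t graph on 0–2 s: (-3 − -12)/(2 − 0) = 4.5 cm/s².

4.5 cm/s²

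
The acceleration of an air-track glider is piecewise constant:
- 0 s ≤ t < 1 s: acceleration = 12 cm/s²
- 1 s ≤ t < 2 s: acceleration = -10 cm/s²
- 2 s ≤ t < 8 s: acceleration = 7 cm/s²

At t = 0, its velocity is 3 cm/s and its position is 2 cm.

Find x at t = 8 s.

On each constant-a segment, Δv = aΔt and Δx = v₀Δt + ½aΔt²; chain segment to segment.
0–1 s: v starts 3 cm/s; Δx = 3·1 + ½·12·1² = 9 cm; v ends 15 cm/s.
1–2 s: v starts 15 cm/s; Δx = 15·1 + ½·-10·1² = 10 cm; v ends 5 cm/s.
2–8 s: v starts 5 cm/s; Δx = 5·6 + ½·7·6² = 156 cm; v ends 47 cm/s.
x(8) = 2 + Σ Δx = 177 cm.

177 cm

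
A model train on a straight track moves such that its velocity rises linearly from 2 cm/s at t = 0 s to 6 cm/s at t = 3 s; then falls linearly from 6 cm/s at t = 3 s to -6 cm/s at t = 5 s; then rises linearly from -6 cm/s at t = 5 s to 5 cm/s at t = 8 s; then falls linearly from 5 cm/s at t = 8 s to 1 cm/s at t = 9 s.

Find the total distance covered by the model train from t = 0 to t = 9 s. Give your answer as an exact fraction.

Total distance travelled is ∫|v| dt — sum the magnitudes of each area piece.
0–3 s: |½(2 + 6)(3)| = 12 cm
3–5 s: v = 0 at t = 4 s; triangle areas 3 + 3 = 6 cm
5–8 s: v = 0 at t = 73/11 s; triangle areas 54/11 + 75/22 = 183/22 cm
8–9 s: |½(5 + 1)(1)| = 3 cm
Total distance = 645/22 cm

645/22 cm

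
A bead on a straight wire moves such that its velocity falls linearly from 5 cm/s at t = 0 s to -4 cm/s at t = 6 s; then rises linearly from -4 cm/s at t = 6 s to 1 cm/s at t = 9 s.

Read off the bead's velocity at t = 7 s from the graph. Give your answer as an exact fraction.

-7/3 cm/s

On 6–9 s the graph is linear from -4 to 1 cm/s: v(7) = -4 + (1 − -4)·(7 − 6)/(9 − 6) = -7/3 cm/s.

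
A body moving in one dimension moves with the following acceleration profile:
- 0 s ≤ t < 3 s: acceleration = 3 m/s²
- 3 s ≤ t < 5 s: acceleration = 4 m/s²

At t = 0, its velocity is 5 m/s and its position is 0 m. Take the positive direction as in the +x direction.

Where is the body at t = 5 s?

On each constant-a segment, Δv = aΔt and Δx = v₀Δt + ½aΔt²; chain segment to segment.
0–3 s: v starts 5 m/s; Δx = 5·3 + ½·3·3² = 28.5 m; v ends 14 m/s.
3–5 s: v starts 14 m/s; Δx = 14·2 + ½·4·2² = 36 m; v ends 22 m/s.
x(5) = 0 + Σ Δx = 64.5 m.

64.5 m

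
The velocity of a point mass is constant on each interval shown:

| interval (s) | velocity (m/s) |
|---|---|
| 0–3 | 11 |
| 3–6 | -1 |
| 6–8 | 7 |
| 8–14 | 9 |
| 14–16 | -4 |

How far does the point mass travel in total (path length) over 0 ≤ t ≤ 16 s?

Total distance travelled is ∫|v| dt — sum the magnitudes of each area piece.
0–3 s: |11| × 3 = 33 m
3–6 s: |-1| × 3 = 3 m
6–8 s: |7| × 2 = 14 m
8–14 s: |9| × 6 = 54 m
14–16 s: |-4| × 2 = 8 m
Total distance = 112 m

112 m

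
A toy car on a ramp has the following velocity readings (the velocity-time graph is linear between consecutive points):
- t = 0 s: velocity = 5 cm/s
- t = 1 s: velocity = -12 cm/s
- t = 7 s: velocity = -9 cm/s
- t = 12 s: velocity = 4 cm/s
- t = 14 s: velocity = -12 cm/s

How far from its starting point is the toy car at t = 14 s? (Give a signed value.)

-87 cm

Displacement is the signed area under the v-t curve.
0–1 s: ½(5 + -12)(1) = -3.5 cm
1–7 s: ½(-12 + -9)(6) = -63 cm
7–12 s: ½(-9 + 4)(5) = -12.5 cm
12–14 s: ½(4 + -12)(2) = -8 cm
Net displacement = -87 cm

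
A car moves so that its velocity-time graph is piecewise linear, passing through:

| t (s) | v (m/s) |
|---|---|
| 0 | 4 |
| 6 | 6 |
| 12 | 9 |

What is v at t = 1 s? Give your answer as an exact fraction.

13/3 m/s

On 0–6 s the graph is linear from 4 to 6 m/s: v(1) = 4 + (6 − 4)·(1 − 0)/(6 − 0) = 13/3 m/s.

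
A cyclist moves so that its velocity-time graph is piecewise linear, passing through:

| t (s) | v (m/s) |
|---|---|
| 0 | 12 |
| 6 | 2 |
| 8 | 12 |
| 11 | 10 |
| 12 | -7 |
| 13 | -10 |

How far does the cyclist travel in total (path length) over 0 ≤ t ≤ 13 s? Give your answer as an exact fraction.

1732/17 m

Total distance travelled is ∫|v| dt — sum the magnitudes of each area piece.
0–6 s: |½(12 + 2)(6)| = 42 m
6–8 s: |½(2 + 12)(2)| = 14 m
8–11 s: |½(12 + 10)(3)| = 33 m
11–12 s: v = 0 at t = 197/17 s; triangle areas 50/17 + 49/34 = 149/34 m
12–13 s: |½(-7 + -10)(1)| = 8.5 m
Total distance = 1732/17 m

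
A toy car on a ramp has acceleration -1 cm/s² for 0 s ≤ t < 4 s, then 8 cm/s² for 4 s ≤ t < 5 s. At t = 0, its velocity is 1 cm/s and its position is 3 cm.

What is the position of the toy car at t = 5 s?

0 cm

On each constant-a segment, Δv = aΔt and Δx = v₀Δt + ½aΔt²; chain segment to segment.
0–4 s: v starts 1 cm/s; Δx = 1·4 + ½·-1·4² = -4 cm; v ends -3 cm/s.
4–5 s: v starts -3 cm/s; Δx = -3·1 + ½·8·1² = 1 cm; v ends 5 cm/s.
x(5) = 3 + Σ Δx = 0 cm.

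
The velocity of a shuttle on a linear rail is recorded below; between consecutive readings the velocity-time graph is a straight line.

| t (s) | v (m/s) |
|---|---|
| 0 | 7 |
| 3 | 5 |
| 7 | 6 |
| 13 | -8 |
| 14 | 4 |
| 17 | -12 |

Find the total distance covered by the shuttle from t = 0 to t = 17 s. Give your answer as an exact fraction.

Total distance travelled is ∫|v| dt — sum the magnitudes of each area piece.
0–3 s: |½(7 + 5)(3)| = 18 m
3–7 s: |½(5 + 6)(4)| = 22 m
7–13 s: v = 0 at t = 67/7 s; triangle areas 54/7 + 96/7 = 150/7 m
13–14 s: v = 0 at t = 41/3 s; triangle areas 8/3 + 2/3 = 10/3 m
14–17 s: v = 0 at t = 14.75 s; triangle areas 1.5 + 13.5 = 15 m
Total distance = 1675/21 m

1675/21 m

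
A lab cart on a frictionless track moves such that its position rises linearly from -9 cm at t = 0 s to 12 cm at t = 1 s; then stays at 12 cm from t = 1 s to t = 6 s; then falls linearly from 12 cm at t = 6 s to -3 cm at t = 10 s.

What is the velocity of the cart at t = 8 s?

Velocity is the slope of the x-t graph on 6–10 s: (-3 − 12)/(10 − 6) = -3.75 cm/s.

-3.75 cm/s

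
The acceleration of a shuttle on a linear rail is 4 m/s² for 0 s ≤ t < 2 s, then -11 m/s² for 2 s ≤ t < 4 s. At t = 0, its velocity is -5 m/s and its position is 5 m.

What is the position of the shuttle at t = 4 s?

-13 m

On each constant-a segment, Δv = aΔt and Δx = v₀Δt + ½aΔt²; chain segment to segment.
0–2 s: v starts -5 m/s; Δx = -5·2 + ½·4·2² = -2 m; v ends 3 m/s.
2–4 s: v starts 3 m/s; Δx = 3·2 + ½·-11·2² = -16 m; v ends -19 m/s.
x(4) = 5 + Σ Δx = -13 m.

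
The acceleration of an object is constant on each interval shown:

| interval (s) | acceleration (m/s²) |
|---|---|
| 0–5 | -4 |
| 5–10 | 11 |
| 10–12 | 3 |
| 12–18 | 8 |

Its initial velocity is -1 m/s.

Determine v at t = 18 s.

Δv equals the area under the a-t graph; then v = v₀ + Δv.
0–5 s: -4 × 5 = -20 m/s
5–10 s: 11 × 5 = 55 m/s
10–12 s: 3 × 2 = 6 m/s
12–18 s: 8 × 6 = 48 m/s
Δv = 89 m/s, so v(18) = -1 + (89) = 88 m/s.

88 m/s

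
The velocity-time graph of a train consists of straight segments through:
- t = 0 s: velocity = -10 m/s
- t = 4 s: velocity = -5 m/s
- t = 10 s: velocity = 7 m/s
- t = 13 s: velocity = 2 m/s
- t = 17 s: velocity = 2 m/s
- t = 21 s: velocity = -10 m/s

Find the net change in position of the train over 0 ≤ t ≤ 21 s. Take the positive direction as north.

-18.5 m

Net displacement equals the area under the velocity-time graph (areas below the axis count negative).
0–4 s: ½(-10 + -5)(4) = -30 m
4–10 s: ½(-5 + 7)(6) = 6 m
10–13 s: ½(7 + 2)(3) = 13.5 m
13–17 s: 2 × 4 = 8 m
17–21 s: ½(2 + -10)(4) = -16 m
Net displacement = -18.5 m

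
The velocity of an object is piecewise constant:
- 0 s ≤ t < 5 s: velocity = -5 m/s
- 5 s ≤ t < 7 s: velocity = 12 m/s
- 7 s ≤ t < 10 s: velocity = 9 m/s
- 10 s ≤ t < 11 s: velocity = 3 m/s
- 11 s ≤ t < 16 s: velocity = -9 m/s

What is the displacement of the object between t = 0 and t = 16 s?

-16 m

Displacement is the signed area under the v-t curve.
0–5 s: -5 × 5 = -25 m
5–7 s: 12 × 2 = 24 m
7–10 s: 9 × 3 = 27 m
10–11 s: 3 × 1 = 3 m
11–16 s: -9 × 5 = -45 m
Net displacement = -16 m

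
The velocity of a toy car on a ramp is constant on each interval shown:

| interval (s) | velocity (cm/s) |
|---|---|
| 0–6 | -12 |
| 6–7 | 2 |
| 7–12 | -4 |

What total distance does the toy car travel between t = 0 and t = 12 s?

Distance (not displacement) is the total path length: add the absolute areas under v-t.
0–6 s: |-12| × 6 = 72 cm
6–7 s: |2| × 1 = 2 cm
7–12 s: |-4| × 5 = 20 cm
Total distance = 94 cm

94 cm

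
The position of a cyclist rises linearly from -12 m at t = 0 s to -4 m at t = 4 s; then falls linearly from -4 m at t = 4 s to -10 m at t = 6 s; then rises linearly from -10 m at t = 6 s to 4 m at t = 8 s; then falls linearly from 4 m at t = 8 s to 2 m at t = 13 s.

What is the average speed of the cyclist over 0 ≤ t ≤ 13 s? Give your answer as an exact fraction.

30/13 m/s

Average speed = (total path length)/(elapsed time); on a piecewise-linear x-t graph the path length is Σ|Δx|.
0–4 s: |Δx| = |-4 − -12| = 8 m
4–6 s: |Δx| = |-10 − -4| = 6 m
6–8 s: |Δx| = |4 − -10| = 14 m
8–13 s: |Δx| = |2 − 4| = 2 m
Total path = 30 m; average speed = 30/13 = 30/13 m/s.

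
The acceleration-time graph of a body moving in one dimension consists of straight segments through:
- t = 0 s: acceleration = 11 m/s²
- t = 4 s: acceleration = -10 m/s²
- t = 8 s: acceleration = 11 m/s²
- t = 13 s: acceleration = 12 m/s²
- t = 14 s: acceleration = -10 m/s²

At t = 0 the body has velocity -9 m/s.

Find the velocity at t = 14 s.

53.5 m/s

Δv equals the area under the a-t graph; then v = v₀ + Δv.
0–4 s: ½(11 + -10)(4) = 2 m/s
4–8 s: ½(-10 + 11)(4) = 2 m/s
8–13 s: ½(11 + 12)(5) = 57.5 m/s
13–14 s: ½(12 + -10)(1) = 1 m/s
Δv = 62.5 m/s, so v(14) = -9 + (62.5) = 53.5 m/s.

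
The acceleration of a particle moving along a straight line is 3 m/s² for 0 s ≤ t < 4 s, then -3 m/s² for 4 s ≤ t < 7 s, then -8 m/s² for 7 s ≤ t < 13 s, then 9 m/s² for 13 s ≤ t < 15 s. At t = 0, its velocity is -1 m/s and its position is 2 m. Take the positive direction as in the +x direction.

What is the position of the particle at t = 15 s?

-164.5 m

On each constant-a segment, Δv = aΔt and Δx = v₀Δt + ½aΔt²; chain segment to segment.
0–4 s: v starts -1 m/s; Δx = -1·4 + ½·3·4² = 20 m; v ends 11 m/s.
4–7 s: v starts 11 m/s; Δx = 11·3 + ½·-3·3² = 19.5 m; v ends 2 m/s.
7–13 s: v starts 2 m/s; Δx = 2·6 + ½·-8·6² = -132 m; v ends -46 m/s.
13–15 s: v starts -46 m/s; Δx = -46·2 + ½·9·2² = -74 m; v ends -28 m/s.
x(15) = 2 + Σ Δx = -164.5 m.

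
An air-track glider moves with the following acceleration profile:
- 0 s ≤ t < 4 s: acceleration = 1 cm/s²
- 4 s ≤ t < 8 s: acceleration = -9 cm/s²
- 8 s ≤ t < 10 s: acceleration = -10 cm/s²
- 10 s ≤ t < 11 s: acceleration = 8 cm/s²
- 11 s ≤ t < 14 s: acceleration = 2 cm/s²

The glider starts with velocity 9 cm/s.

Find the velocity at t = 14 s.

-29 cm/s

Δv equals the area under the a-t graph; then v = v₀ + Δv.
0–4 s: 1 × 4 = 4 cm/s
4–8 s: -9 × 4 = -36 cm/s
8–10 s: -10 × 2 = -20 cm/s
10–11 s: 8 × 1 = 8 cm/s
11–14 s: 2 × 3 = 6 cm/s
Δv = -38 cm/s, so v(14) = 9 + (-38) = -29 cm/s.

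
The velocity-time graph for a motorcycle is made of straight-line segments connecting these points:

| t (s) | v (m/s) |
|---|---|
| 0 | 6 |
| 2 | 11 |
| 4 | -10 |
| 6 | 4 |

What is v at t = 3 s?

0.5 m/s

On 2–4 s the graph is linear from 11 to -10 m/s: v(3) = 11 + (-10 − 11)·(3 − 2)/(4 − 2) = 0.5 m/s.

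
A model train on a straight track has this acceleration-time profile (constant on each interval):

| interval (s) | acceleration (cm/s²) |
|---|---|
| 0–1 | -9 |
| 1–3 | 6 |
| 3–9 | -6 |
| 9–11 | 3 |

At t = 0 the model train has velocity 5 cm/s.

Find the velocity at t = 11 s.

Δv equals the area under the a-t graph; then v = v₀ + Δv.
0–1 s: -9 × 1 = -9 cm/s
1–3 s: 6 × 2 = 12 cm/s
3–9 s: -6 × 6 = -36 cm/s
9–11 s: 3 × 2 = 6 cm/s
Δv = -27 cm/s, so v(11) = 5 + (-27) = -22 cm/s.

-22 cm/s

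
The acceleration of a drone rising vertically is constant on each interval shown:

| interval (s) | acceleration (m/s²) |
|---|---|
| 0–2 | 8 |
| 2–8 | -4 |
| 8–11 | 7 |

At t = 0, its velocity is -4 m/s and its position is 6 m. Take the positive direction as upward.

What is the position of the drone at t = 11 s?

On each constant-a segment, Δv = aΔt and Δx = v₀Δt + ½aΔt²; chain segment to segment.
0–2 s: v starts -4 m/s; Δx = -4·2 + ½·8·2² = 8 m; v ends 12 m/s.
2–8 s: v starts 12 m/s; Δx = 12·6 + ½·-4·6² = 0 m; v ends -12 m/s.
8–11 s: v starts -12 m/s; Δx = -12·3 + ½·7·3² = -4.5 m; v ends 9 m/s.
x(11) = 6 + Σ Δx = 9.5 m.

9.5 m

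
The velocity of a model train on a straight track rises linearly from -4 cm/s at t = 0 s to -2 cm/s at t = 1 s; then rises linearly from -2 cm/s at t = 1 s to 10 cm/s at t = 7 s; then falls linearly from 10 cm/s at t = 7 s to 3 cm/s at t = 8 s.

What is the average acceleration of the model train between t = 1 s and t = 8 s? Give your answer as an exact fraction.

Average acceleration = Δv/Δt = (3 − -2)/(8 − 1) = 5/7 cm/s².

5/7 cm/s²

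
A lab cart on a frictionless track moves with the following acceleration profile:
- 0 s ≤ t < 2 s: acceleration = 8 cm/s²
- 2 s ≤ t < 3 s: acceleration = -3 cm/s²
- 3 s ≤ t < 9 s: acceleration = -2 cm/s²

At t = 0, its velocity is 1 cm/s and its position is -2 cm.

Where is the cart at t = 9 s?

79.5 cm

On each constant-a segment, Δv = aΔt and Δx = v₀Δt + ½aΔt²; chain segment to segment.
0–2 s: v starts 1 cm/s; Δx = 1·2 + ½·8·2² = 18 cm; v ends 17 cm/s.
2–3 s: v starts 17 cm/s; Δx = 17·1 + ½·-3·1² = 15.5 cm; v ends 14 cm/s.
3–9 s: v starts 14 cm/s; Δx = 14·6 + ½·-2·6² = 48 cm; v ends 2 cm/s.
x(9) = -2 + Σ Δx = 79.5 cm.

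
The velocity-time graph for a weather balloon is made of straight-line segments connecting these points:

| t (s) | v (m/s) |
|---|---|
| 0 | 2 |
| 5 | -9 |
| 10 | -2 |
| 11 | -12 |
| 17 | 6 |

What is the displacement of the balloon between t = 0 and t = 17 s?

-70 m

Net displacement equals the area under the velocity-time graph (areas below the axis count negative).
0–5 s: ½(2 + -9)(5) = -17.5 m
5–10 s: ½(-9 + -2)(5) = -27.5 m
10–11 s: ½(-2 + -12)(1) = -7 m
11–17 s: ½(-12 + 6)(6) = -18 m
Net displacement = -70 m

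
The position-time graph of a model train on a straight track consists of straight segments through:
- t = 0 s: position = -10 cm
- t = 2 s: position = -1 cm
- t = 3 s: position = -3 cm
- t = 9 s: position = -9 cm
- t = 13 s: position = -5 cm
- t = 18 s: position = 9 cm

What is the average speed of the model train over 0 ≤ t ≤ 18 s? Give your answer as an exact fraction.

Average speed = (total path length)/(elapsed time); on a piecewise-linear x-t graph the path length is Σ|Δx|.
0–2 s: |Δx| = |-1 − -10| = 9 cm
2–3 s: |Δx| = |-3 − -1| = 2 cm
3–9 s: |Δx| = |-9 − -3| = 6 cm
9–13 s: |Δx| = |-5 − -9| = 4 cm
13–18 s: |Δx| = |9 − -5| = 14 cm
Total path = 35 cm; average speed = 35/18 = 35/18 cm/s.

35/18 cm/s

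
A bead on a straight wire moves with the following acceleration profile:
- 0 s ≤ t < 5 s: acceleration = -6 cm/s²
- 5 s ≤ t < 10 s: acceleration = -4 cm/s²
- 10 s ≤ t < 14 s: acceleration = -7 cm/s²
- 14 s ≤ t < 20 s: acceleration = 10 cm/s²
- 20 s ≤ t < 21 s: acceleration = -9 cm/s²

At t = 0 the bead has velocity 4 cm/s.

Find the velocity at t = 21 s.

-23 cm/s

Δv equals the area under the a-t graph; then v = v₀ + Δv.
0–5 s: -6 × 5 = -30 cm/s
5–10 s: -4 × 5 = -20 cm/s
10–14 s: -7 × 4 = -28 cm/s
14–20 s: 10 × 6 = 60 cm/s
20–21 s: -9 × 1 = -9 cm/s
Δv = -27 cm/s, so v(21) = 4 + (-27) = -23 cm/s.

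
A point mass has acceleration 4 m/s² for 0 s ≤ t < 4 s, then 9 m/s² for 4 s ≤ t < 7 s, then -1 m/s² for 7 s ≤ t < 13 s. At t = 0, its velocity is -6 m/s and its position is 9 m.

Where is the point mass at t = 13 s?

291.5 m

On each constant-a segment, Δv = aΔt and Δx = v₀Δt + ½aΔt²; chain segment to segment.
0–4 s: v starts -6 m/s; Δx = -6·4 + ½·4·4² = 8 m; v ends 10 m/s.
4–7 s: v starts 10 m/s; Δx = 10·3 + ½·9·3² = 70.5 m; v ends 37 m/s.
7–13 s: v starts 37 m/s; Δx = 37·6 + ½·-1·6² = 204 m; v ends 31 m/s.
x(13) = 9 + Σ Δx = 291.5 m.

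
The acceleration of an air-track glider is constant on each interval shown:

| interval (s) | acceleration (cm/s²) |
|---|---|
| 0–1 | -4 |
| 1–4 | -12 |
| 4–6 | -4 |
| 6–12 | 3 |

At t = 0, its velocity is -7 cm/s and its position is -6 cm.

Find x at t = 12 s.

-480 cm

On each constant-a segment, Δv = aΔt and Δx = v₀Δt + ½aΔt²; chain segment to segment.
0–1 s: v starts -7 cm/s; Δx = -7·1 + ½·-4·1² = -9 cm; v ends -11 cm/s.
1–4 s: v starts -11 cm/s; Δx = -11·3 + ½·-12·3² = -87 cm; v ends -47 cm/s.
4–6 s: v starts -47 cm/s; Δx = -47·2 + ½·-4·2² = -102 cm; v ends -55 cm/s.
6–12 s: v starts -55 cm/s; Δx = -55·6 + ½·3·6² = -276 cm; v ends -37 cm/s.
x(12) = -6 + Σ Δx = -480 cm.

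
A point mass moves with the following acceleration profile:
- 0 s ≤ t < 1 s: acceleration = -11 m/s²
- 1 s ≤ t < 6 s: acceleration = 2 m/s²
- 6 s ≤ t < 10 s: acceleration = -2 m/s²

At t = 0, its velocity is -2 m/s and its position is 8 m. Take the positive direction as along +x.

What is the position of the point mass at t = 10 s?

On each constant-a segment, Δv = aΔt and Δx = v₀Δt + ½aΔt²; chain segment to segment.
0–1 s: v starts -2 m/s; Δx = -2·1 + ½·-11·1² = -7.5 m; v ends -13 m/s.
1–6 s: v starts -13 m/s; Δx = -13·5 + ½·2·5² = -40 m; v ends -3 m/s.
6–10 s: v starts -3 m/s; Δx = -3·4 + ½·-2·4² = -28 m; v ends -11 m/s.
x(10) = 8 + Σ Δx = -67.5 m.

-67.5 m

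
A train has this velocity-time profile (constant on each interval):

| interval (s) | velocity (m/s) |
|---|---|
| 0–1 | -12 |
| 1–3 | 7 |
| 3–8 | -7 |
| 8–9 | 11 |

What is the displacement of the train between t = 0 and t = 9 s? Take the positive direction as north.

-22 m

Displacement is the signed area under the v-t curve.
0–1 s: -12 × 1 = -12 m
1–3 s: 7 × 2 = 14 m
3–8 s: -7 × 5 = -35 m
8–9 s: 11 × 1 = 11 m
Net displacement = -22 m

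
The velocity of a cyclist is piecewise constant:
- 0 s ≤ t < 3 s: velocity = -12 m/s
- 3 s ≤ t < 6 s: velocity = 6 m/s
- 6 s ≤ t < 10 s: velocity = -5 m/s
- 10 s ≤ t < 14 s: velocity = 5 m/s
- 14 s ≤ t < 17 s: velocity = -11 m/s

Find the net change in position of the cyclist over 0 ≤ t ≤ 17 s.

Net displacement equals the area under the velocity-time graph (areas below the axis count negative).
0–3 s: -12 × 3 = -36 m
3–6 s: 6 × 3 = 18 m
6–10 s: -5 × 4 = -20 m
10–14 s: 5 × 4 = 20 m
14–17 s: -11 × 3 = -33 m
Net displacement = -51 m

-51 m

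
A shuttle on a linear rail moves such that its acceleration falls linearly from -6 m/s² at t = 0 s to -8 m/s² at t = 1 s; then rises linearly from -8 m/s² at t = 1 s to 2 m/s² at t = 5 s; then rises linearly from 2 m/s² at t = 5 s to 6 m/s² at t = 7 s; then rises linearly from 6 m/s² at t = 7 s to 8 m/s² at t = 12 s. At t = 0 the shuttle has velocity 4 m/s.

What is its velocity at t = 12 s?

28 m/s

Δv equals the area under the a-t graph; then v = v₀ + Δv.
0–1 s: ½(-6 + -8)(1) = -7 m/s
1–5 s: ½(-8 + 2)(4) = -12 m/s
5–7 s: ½(2 + 6)(2) = 8 m/s
7–12 s: ½(6 + 8)(5) = 35 m/s
Δv = 24 m/s, so v(12) = 4 + (24) = 28 m/s.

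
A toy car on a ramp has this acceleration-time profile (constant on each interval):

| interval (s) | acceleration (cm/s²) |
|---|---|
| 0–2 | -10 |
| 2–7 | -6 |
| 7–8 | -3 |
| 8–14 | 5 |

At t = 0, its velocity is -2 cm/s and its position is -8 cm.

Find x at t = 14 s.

-510.5 cm

On each constant-a segment, Δv = aΔt and Δx = v₀Δt + ½aΔt²; chain segment to segment.
0–2 s: v starts -2 cm/s; Δx = -2·2 + ½·-10·2² = -24 cm; v ends -22 cm/s.
2–7 s: v starts -22 cm/s; Δx = -22·5 + ½·-6·5² = -185 cm; v ends -52 cm/s.
7–8 s: v starts -52 cm/s; Δx = -52·1 + ½·-3·1² = -53.5 cm; v ends -55 cm/s.
8–14 s: v starts -55 cm/s; Δx = -55·6 + ½·5·6² = -240 cm; v ends -25 cm/s.
x(14) = -8 + Σ Δx = -510.5 cm.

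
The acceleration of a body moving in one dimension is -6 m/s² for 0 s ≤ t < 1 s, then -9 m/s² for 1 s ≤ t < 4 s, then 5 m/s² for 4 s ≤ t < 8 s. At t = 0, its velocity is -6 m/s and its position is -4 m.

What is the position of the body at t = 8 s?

-205.5 m

On each constant-a segment, Δv = aΔt and Δx = v₀Δt + ½aΔt²; chain segment to segment.
0–1 s: v starts -6 m/s; Δx = -6·1 + ½·-6·1² = -9 m; v ends -12 m/s.
1–4 s: v starts -12 m/s; Δx = -12·3 + ½·-9·3² = -76.5 m; v ends -39 m/s.
4–8 s: v starts -39 m/s; Δx = -39·4 + ½·5·4² = -116 m; v ends -19 m/s.
x(8) = -4 + Σ Δx = -205.5 m.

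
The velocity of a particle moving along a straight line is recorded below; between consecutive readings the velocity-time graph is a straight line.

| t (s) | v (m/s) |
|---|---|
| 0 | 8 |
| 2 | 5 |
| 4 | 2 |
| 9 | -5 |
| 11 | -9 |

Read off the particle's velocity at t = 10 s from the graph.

On 9–11 s the graph is linear from -5 to -9 m/s: v(10) = -5 + (-9 − -5)·(10 − 9)/(11 − 9) = -7 m/s.

-7 m/s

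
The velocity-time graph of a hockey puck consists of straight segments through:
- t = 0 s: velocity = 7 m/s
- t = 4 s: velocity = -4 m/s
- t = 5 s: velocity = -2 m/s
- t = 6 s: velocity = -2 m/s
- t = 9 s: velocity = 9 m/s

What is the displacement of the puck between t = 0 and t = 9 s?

Net displacement equals the area under the velocity-time graph (areas below the axis count negative).
0–4 s: ½(7 + -4)(4) = 6 m
4–5 s: ½(-4 + -2)(1) = -3 m
5–6 s: -2 × 1 = -2 m
6–9 s: ½(-2 + 9)(3) = 10.5 m
Net displacement = 11.5 m

11.5 m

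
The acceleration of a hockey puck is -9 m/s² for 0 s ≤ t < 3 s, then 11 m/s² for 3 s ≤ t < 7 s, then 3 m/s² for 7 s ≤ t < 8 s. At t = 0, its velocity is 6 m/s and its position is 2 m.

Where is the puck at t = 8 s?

8 m

On each constant-a segment, Δv = aΔt and Δx = v₀Δt + ½aΔt²; chain segment to segment.
0–3 s: v starts 6 m/s; Δx = 6·3 + ½·-9·3² = -22.5 m; v ends -21 m/s.
3–7 s: v starts -21 m/s; Δx = -21·4 + ½·11·4² = 4 m; v ends 23 m/s.
7–8 s: v starts 23 m/s; Δx = 23·1 + ½·3·1² = 24.5 m; v ends 26 m/s.
x(8) = 2 + Σ Δx = 8 m.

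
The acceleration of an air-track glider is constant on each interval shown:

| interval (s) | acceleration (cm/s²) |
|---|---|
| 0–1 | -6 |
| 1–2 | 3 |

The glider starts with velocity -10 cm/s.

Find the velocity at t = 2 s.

Δv equals the area under the a-t graph; then v = v₀ + Δv.
0–1 s: -6 × 1 = -6 cm/s
1–2 s: 3 × 1 = 3 cm/s
Δv = -3 cm/s, so v(2) = -10 + (-3) = -13 cm/s.

-13 cm/s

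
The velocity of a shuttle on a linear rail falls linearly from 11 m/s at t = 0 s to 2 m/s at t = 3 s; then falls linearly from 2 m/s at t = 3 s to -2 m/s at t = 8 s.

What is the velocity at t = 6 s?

-0.4 m/s

On 3–8 s the graph is linear from 2 to -2 m/s: v(6) = 2 + (-2 − 2)·(6 − 3)/(8 − 3) = -0.4 m/s.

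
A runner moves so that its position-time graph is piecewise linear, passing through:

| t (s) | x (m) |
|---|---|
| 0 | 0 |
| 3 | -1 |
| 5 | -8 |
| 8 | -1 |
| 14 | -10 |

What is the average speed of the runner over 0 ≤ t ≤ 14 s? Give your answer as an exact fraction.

Average speed = (total path length)/(elapsed time); on a piecewise-linear x-t graph the path length is Σ|Δx|.
0–3 s: |Δx| = |-1 − 0| = 1 m
3–5 s: |Δx| = |-8 − -1| = 7 m
5–8 s: |Δx| = |-1 − -8| = 7 m
8–14 s: |Δx| = |-10 − -1| = 9 m
Total path = 24 m; average speed = 24/14 = 12/7 m/s.

12/7 m/s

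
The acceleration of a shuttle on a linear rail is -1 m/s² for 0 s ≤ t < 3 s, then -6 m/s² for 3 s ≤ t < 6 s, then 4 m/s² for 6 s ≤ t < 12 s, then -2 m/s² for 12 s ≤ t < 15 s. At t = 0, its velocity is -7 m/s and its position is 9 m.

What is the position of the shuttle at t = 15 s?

On each constant-a segment, Δv = aΔt and Δx = v₀Δt + ½aΔt²; chain segment to segment.
0–3 s: v starts -7 m/s; Δx = -7·3 + ½·-1·3² = -25.5 m; v ends -10 m/s.
3–6 s: v starts -10 m/s; Δx = -10·3 + ½·-6·3² = -57 m; v ends -28 m/s.
6–12 s: v starts -28 m/s; Δx = -28·6 + ½·4·6² = -96 m; v ends -4 m/s.
12–15 s: v starts -4 m/s; Δx = -4·3 + ½·-2·3² = -21 m; v ends -10 m/s.
x(15) = 9 + Σ Δx = -190.5 m.

-190.5 m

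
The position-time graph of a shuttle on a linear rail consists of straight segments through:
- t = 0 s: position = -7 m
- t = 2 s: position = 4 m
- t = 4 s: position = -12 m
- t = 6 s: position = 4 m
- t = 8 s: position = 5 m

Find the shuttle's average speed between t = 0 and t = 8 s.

Average speed = (total path length)/(elapsed time); on a piecewise-linear x-t graph the path length is Σ|Δx|.
0–2 s: |Δx| = |4 − -7| = 11 m
2–4 s: |Δx| = |-12 − 4| = 16 m
4–6 s: |Δx| = |4 − -12| = 16 m
6–8 s: |Δx| = |5 − 4| = 1 m
Total path = 44 m; average speed = 44/8 = 5.5 m/s.

5.5 m/s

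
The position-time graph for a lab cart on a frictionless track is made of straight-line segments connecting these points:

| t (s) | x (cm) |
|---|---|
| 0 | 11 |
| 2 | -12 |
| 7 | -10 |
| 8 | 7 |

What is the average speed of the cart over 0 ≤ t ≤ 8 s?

5.25 cm/s

Average speed = (total path length)/(elapsed time); on a piecewise-linear x-t graph the path length is Σ|Δx|.
0–2 s: |Δx| = |-12 − 11| = 23 cm
2–7 s: |Δx| = |-10 − -12| = 2 cm
7–8 s: |Δx| = |7 − -10| = 17 cm
Total path = 42 cm; average speed = 42/8 = 5.25 cm/s.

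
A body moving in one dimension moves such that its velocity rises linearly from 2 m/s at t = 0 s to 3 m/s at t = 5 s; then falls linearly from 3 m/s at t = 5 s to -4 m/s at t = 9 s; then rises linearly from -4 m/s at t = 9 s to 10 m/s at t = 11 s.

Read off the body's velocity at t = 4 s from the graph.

2.8 m/s

On 0–5 s the graph is linear from 2 to 3 m/s: v(4) = 2 + (3 − 2)·(4 − 0)/(5 − 0) = 2.8 m/s.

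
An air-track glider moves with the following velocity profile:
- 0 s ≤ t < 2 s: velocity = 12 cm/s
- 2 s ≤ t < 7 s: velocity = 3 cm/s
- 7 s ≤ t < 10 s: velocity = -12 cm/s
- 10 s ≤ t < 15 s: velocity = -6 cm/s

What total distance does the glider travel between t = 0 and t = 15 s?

105 cm

Distance (not displacement) is the total path length: add the absolute areas under v-t.
0–2 s: |12| × 2 = 24 cm
2–7 s: |3| × 5 = 15 cm
7–10 s: |-12| × 3 = 36 cm
10–15 s: |-6| × 5 = 30 cm
Total distance = 105 cm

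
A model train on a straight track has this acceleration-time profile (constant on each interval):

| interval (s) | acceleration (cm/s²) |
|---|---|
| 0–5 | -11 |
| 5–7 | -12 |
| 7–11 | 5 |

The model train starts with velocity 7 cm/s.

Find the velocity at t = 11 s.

Δv equals the area under the a-t graph; then v = v₀ + Δv.
0–5 s: -11 × 5 = -55 cm/s
5–7 s: -12 × 2 = -24 cm/s
7–11 s: 5 × 4 = 20 cm/s
Δv = -59 cm/s, so v(11) = 7 + (-59) = -52 cm/s.

-52 cm/s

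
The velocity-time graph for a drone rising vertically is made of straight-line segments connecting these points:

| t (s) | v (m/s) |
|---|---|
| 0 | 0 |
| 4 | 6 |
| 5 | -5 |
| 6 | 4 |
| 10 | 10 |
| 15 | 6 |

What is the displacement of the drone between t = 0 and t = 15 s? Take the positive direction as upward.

80 m

Displacement is the signed area under the v-t curve.
0–4 s: ½(0 + 6)(4) = 12 m
4–5 s: ½(6 + -5)(1) = 0.5 m
5–6 s: ½(-5 + 4)(1) = -0.5 m
6–10 s: ½(4 + 10)(4) = 28 m
10–15 s: ½(10 + 6)(5) = 40 m
Net displacement = 80 m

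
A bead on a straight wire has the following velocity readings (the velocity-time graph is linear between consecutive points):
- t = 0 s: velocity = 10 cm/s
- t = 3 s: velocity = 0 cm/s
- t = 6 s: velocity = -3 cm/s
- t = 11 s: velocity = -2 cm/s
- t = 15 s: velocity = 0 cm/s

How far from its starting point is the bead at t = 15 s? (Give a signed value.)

-6 cm

Net displacement equals the area under the velocity-time graph (areas below the axis count negative).
0–3 s: ½(10 + 0)(3) = 15 cm
3–6 s: ½(0 + -3)(3) = -4.5 cm
6–11 s: ½(-3 + -2)(5) = -12.5 cm
11–15 s: ½(-2 + 0)(4) = -4 cm
Net displacement = -6 cm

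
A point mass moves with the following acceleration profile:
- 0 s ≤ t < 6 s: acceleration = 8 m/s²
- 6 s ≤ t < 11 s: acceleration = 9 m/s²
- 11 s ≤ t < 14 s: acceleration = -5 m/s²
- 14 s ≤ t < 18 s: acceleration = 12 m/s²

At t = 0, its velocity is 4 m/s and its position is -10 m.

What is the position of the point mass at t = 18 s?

1223 m

On each constant-a segment, Δv = aΔt and Δx = v₀Δt + ½aΔt²; chain segment to segment.
0–6 s: v starts 4 m/s; Δx = 4·6 + ½·8·6² = 168 m; v ends 52 m/s.
6–11 s: v starts 52 m/s; Δx = 52·5 + ½·9·5² = 372.5 m; v ends 97 m/s.
11–14 s: v starts 97 m/s; Δx = 97·3 + ½·-5·3² = 268.5 m; v ends 82 m/s.
14–18 s: v starts 82 m/s; Δx = 82·4 + ½·12·4² = 424 m; v ends 130 m/s.
x(18) = -10 + Σ Δx = 1223 m.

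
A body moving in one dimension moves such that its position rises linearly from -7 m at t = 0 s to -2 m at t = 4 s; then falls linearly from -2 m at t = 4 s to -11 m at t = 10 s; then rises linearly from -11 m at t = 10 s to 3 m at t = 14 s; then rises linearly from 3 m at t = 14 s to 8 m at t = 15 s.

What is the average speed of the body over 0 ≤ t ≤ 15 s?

Average speed = (total path length)/(elapsed time); on a piecewise-linear x-t graph the path length is Σ|Δx|.
0–4 s: |Δx| = |-2 − -7| = 5 m
4–10 s: |Δx| = |-11 − -2| = 9 m
10–14 s: |Δx| = |3 − -11| = 14 m
14–15 s: |Δx| = |8 − 3| = 5 m
Total path = 33 m; average speed = 33/15 = 2.2 m/s.

2.2 m/s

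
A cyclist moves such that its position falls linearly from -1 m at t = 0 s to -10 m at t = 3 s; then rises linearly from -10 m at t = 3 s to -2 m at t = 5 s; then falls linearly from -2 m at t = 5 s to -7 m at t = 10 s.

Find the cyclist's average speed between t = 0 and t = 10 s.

Average speed = (total path length)/(elapsed time); on a piecewise-linear x-t graph the path length is Σ|Δx|.
0–3 s: |Δx| = |-10 − -1| = 9 m
3–5 s: |Δx| = |-2 − -10| = 8 m
5–10 s: |Δx| = |-7 − -2| = 5 m
Total path = 22 m; average speed = 22/10 = 2.2 m/s.

2.2 m/s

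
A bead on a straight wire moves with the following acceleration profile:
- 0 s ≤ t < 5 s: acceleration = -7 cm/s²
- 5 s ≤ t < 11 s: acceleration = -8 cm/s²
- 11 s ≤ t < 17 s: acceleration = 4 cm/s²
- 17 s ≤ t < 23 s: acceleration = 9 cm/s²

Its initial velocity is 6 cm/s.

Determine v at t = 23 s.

Δv equals the area under the a-t graph; then v = v₀ + Δv.
0–5 s: -7 × 5 = -35 cm/s
5–11 s: -8 × 6 = -48 cm/s
11–17 s: 4 × 6 = 24 cm/s
17–23 s: 9 × 6 = 54 cm/s
Δv = -5 cm/s, so v(23) = 6 + (-5) = 1 cm/s.

1 cm/s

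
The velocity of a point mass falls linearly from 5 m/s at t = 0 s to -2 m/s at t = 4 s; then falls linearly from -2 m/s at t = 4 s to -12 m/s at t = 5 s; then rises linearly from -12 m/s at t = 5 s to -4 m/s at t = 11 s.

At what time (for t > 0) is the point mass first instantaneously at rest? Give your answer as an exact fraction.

t = 20/7 s

v changes sign on 0–4 s (from 5 to -2); the graph is linear there, so v = 0 at t = 0 + (-5)·(4 − 0)/(-2 − 5) = 20/7 s.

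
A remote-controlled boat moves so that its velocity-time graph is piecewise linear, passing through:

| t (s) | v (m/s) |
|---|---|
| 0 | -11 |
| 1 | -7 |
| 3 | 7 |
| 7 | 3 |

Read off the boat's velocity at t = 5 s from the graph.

On 3–7 s the graph is linear from 7 to 3 m/s: v(5) = 7 + (3 − 7)·(5 − 3)/(7 − 3) = 5 m/s.

5 m/s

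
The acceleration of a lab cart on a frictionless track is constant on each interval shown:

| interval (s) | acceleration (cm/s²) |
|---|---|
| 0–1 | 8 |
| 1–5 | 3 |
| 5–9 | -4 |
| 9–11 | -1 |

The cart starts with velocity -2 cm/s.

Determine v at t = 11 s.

0 cm/s

Δv equals the area under the a-t graph; then v = v₀ + Δv.
0–1 s: 8 × 1 = 8 cm/s
1–5 s: 3 × 4 = 12 cm/s
5–9 s: -4 × 4 = -16 cm/s
9–11 s: -1 × 2 = -2 cm/s
Δv = 2 cm/s, so v(11) = -2 + (2) = 0 cm/s.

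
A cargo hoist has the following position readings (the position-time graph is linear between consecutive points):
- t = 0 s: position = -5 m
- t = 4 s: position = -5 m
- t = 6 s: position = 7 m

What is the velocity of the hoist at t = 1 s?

0 m/s

Velocity is the slope of the x-t graph on 0–4 s: (-5 − -5)/(4 − 0) = 0 m/s.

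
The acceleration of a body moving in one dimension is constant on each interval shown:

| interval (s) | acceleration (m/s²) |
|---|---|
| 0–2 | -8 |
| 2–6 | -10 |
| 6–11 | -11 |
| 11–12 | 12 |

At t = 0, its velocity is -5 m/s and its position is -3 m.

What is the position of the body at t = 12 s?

On each constant-a segment, Δv = aΔt and Δx = v₀Δt + ½aΔt²; chain segment to segment.
0–2 s: v starts -5 m/s; Δx = -5·2 + ½·-8·2² = -26 m; v ends -21 m/s.
2–6 s: v starts -21 m/s; Δx = -21·4 + ½·-10·4² = -164 m; v ends -61 m/s.
6–11 s: v starts -61 m/s; Δx = -61·5 + ½·-11·5² = -442.5 m; v ends -116 m/s.
11–12 s: v starts -116 m/s; Δx = -116·1 + ½·12·1² = -110 m; v ends -104 m/s.
x(12) = -3 + Σ Δx = -745.5 m.

-745.5 m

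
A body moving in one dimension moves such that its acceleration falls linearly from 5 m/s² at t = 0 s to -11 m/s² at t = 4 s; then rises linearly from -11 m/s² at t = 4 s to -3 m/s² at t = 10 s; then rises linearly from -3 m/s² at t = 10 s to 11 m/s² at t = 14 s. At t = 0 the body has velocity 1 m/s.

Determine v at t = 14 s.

-37 m/s

Δv equals the area under the a-t graph; then v = v₀ + Δv.
0–4 s: ½(5 + -11)(4) = -12 m/s
4–10 s: ½(-11 + -3)(6) = -42 m/s
10–14 s: ½(-3 + 11)(4) = 16 m/s
Δv = -38 m/s, so v(14) = 1 + (-38) = -37 m/s.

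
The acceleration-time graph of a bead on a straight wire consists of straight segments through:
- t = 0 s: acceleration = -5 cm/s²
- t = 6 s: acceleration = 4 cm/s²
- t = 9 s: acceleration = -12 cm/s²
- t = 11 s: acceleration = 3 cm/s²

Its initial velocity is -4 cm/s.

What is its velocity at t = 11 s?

-28 cm/s

Δv equals the area under the a-t graph; then v = v₀ + Δv.
0–6 s: ½(-5 + 4)(6) = -3 cm/s
6–9 s: ½(4 + -12)(3) = -12 cm/s
9–11 s: ½(-12 + 3)(2) = -9 cm/s
Δv = -24 cm/s, so v(11) = -4 + (-24) = -28 cm/s.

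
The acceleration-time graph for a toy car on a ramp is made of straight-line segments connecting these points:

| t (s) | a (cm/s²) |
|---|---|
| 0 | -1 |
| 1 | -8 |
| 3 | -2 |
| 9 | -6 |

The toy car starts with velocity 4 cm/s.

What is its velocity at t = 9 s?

Δv equals the area under the a-t graph; then v = v₀ + Δv.
0–1 s: ½(-1 + -8)(1) = -4.5 cm/s
1–3 s: ½(-8 + -2)(2) = -10 cm/s
3–9 s: ½(-2 + -6)(6) = -24 cm/s
Δv = -38.5 cm/s, so v(9) = 4 + (-38.5) = -34.5 cm/s.

-34.5 cm/s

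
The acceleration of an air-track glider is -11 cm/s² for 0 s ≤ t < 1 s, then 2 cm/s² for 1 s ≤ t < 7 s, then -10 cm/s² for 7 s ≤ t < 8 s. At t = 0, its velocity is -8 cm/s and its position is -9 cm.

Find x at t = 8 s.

-112.5 cm

On each constant-a segment, Δv = aΔt and Δx = v₀Δt + ½aΔt²; chain segment to segment.
0–1 s: v starts -8 cm/s; Δx = -8·1 + ½·-11·1² = -13.5 cm; v ends -19 cm/s.
1–7 s: v starts -19 cm/s; Δx = -19·6 + ½·2·6² = -78 cm; v ends -7 cm/s.
7–8 s: v starts -7 cm/s; Δx = -7·1 + ½·-10·1² = -12 cm; v ends -17 cm/s.
x(8) = -9 + Σ Δx = -112.5 cm.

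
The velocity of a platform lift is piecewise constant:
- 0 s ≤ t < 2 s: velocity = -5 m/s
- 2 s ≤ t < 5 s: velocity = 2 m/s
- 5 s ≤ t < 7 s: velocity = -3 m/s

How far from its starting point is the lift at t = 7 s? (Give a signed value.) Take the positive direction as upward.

Displacement is the signed area under the v-t curve.
0–2 s: -5 × 2 = -10 m
2–5 s: 2 × 3 = 6 m
5–7 s: -3 × 2 = -6 m
Net displacement = -10 m

-10 m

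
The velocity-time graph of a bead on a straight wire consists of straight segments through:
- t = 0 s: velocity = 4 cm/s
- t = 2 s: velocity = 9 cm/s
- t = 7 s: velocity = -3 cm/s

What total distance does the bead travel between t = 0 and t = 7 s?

Distance (not displacement) is the total path length: add the absolute areas under v-t.
0–2 s: |½(4 + 9)(2)| = 13 cm
2–7 s: v = 0 at t = 5.75 s; triangle areas 16.875 + 1.875 = 18.75 cm
Total distance = 31.75 cm

31.75 cm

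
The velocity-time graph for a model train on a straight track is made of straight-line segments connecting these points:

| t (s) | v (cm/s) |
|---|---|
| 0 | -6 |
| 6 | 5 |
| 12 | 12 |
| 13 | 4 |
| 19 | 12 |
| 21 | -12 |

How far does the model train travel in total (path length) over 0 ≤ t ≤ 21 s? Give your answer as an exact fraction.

Distance (not displacement) is the total path length: add the absolute areas under v-t.
0–6 s: v = 0 at t = 36/11 s; triangle areas 108/11 + 75/11 = 183/11 cm
6–12 s: |½(5 + 12)(6)| = 51 cm
12–13 s: |½(12 + 4)(1)| = 8 cm
13–19 s: |½(4 + 12)(6)| = 48 cm
19–21 s: v = 0 at t = 20 s; triangle areas 6 + 6 = 12 cm
Total distance = 1492/11 cm

1492/11 cm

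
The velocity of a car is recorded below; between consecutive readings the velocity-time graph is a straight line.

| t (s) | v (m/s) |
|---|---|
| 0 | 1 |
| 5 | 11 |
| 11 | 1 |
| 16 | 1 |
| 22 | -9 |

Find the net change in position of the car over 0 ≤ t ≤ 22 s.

Net displacement equals the area under the velocity-time graph (areas below the axis count negative).
0–5 s: ½(1 + 11)(5) = 30 m
5–11 s: ½(11 + 1)(6) = 36 m
11–16 s: 1 × 5 = 5 m
16–22 s: ½(1 + -9)(6) = -24 m
Net displacement = 47 m

47 m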